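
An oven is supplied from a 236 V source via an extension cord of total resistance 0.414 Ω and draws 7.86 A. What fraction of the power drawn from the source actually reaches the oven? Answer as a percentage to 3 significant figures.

The extension cord carries the full 7.86 A.
P_line = I² R_line = (7.860)² × 0.414 = 25.58 W
P_source = V I = 236 × 7.860 = 1855 W; P_load = 1829 W
η = P_load / P_source = 1829 / 1855 = 0.9862

98.6 %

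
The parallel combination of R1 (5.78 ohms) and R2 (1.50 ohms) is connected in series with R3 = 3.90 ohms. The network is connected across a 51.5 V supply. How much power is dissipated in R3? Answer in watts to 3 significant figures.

399 W

Collapse the R1‖R2 pair into one equivalent R_p; then R_p and R3 form a series string.
R_p = (5.78×1.50)/(5.78+1.50) = 1.191 Ω
R_total = R_p + 3.90 = 1.191 + 3.90 = 5.091 Ω
I = V / R_total = 51.5 / 5.091 = 10.12 A
R3 is the series element, so its power is I²R.
P_R3 = (10.12)² × 3.90 = 399.1 W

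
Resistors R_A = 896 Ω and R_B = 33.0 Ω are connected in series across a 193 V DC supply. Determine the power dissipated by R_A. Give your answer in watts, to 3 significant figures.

38.7 W

Since the resistors are in series they all carry the loop current I = V/R_total; the power in any one is I²R.
R_total = 896 + 33.0 = 929.0 Ω
I = V / R_total = 193 / 929.0 = 0.2078 A
P_R_A = I² × R_A = (0.2078)² × 896 = 38.67 W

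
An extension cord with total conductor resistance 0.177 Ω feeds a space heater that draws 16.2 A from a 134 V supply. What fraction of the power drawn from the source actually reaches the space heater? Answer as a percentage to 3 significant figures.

97.9 %

The extension cord carries the full 16.2 A.
P_line = I² R_line = (16.20)² × 0.177 = 46.45 W
P_source = V I = 134 × 16.20 = 2171 W; P_load = 2124 W
η = P_load / P_source = 2124 / 2171 = 0.9786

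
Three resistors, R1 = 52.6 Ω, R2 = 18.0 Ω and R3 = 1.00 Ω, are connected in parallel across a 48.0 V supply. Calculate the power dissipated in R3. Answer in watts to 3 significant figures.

2300 W

The supply voltage appears across each parallel branch — just use P = V²/R3.
P_R3 = V² / R3 = (48.0)² / 1.00 Ω = 2304 W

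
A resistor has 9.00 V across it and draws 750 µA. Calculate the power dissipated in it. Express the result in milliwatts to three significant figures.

6.75 mW

Since both terminal voltage and current are stated, P = V I gives the power in one step.
P = 9.00 V × 0.0007500 A = 0.006750 W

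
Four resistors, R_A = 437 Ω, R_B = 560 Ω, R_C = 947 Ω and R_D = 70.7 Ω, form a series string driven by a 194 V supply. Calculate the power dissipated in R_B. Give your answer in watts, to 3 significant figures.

5.19 W

In a series string the same current flows through every resistor — find that current, then P = I²R for the one we want.
R_total = 437 + 560 + 947 + 70.7 = 2015 Ω
I = V / R_total = 194 / 2015 = 0.09629 A
P_R_B = I² × R_B = (0.09629)² × 560 = 5.192 W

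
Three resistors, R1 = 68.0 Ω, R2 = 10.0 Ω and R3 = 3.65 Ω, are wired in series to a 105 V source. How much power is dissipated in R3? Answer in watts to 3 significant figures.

6.04 W

Series elements share the same current, so find I first, then use P = I²R.
R_total = 68.0 + 10.0 + 3.65 = 81.65 Ω
I = V / R_total = 105 / 81.65 = 1.286 A
P_R3 = I² × R3 = (1.286)² × 3.65 = 6.036 W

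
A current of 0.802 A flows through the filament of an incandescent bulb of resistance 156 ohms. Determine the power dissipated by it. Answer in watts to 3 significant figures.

The current through and the resistance of the element are both given; use P = I²R.
P = (0.8020 A)² × 156 Ω = 100.3 W

100 W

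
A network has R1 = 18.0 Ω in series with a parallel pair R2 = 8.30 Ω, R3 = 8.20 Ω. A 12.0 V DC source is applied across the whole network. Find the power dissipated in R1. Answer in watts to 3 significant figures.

5.30 W

First combine the parallel branches into one equivalent R_p, then R1 + R_p is a series pair.
R_p = (8.30×8.20)/(8.30+8.20) = 4.125 Ω
R_total = 18.0 + 4.125 = 22.12 Ω
I = V / R_total = 12.0 / 22.12 = 0.5424 A
The full supply current passes through R1: P = I²R.
P_R1 = (0.5424)² × 18.0 = 5.295 W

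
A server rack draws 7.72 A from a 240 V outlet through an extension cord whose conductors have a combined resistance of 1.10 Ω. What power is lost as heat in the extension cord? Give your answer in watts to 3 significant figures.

65.6 W

Line loss is just I²R for the cable — we know both I and R_line directly.
The extension cord carries the full 7.72 A.
P_line = I² R_line = (7.720)² × 1.10 = 65.56 W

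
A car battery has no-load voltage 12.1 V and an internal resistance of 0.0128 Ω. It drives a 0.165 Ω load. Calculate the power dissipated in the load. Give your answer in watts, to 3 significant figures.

764 W

Load and internal resistance form a series loop — compute the loop current, then the load power via I²R.
I = ε / (r + R) = 12.1 / (0.0128 + 0.165) = 68.05 A
P_load = I² R = (68.05)² × 0.165 = 764.2 W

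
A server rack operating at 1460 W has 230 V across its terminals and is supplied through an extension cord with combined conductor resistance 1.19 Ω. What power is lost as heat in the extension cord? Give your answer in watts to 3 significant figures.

48.0 W

Line loss is just I²R for the cable — we know both I and R_line directly.
I = P / V = 1460 / 230 = 6.348 A through the extension cord.
P_line = I² R_line = (6.348)² × 1.19 = 47.95 W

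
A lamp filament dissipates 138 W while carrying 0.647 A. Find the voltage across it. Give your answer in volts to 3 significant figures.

The two known quantities fix the third via V = P / I.
V = 138 / 0.6470 = 213.3 V

213 V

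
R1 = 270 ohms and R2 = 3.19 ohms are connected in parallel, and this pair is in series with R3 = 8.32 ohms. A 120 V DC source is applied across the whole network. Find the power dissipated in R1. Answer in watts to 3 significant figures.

Combine R1 and R2 into their parallel equivalent first, reducing the network to two series resistors.
R_p = (270×3.19)/(270+3.19) = 3.153 Ω
R_total = R_p + 8.32 = 3.153 + 8.32 = 11.47 Ω
I = V / R_total = 120 / 11.47 = 10.46 A
Voltage across the parallel pair: V_p = I × R_p = 10.46 × 3.153 = 32.98 V
R1 has V_p across it, so P = V_p²/R1.
P_R1 = (32.98)² / 270 = 4.028 W

4.03 W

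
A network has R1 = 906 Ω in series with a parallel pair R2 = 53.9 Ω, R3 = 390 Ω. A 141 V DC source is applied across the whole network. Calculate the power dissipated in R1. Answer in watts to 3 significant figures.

19.8 W

First combine the parallel branches into one equivalent R_p, then R1 + R_p is a series pair.
R_p = (53.9×390)/(53.9+390) = 47.36 Ω
R_total = 906 + 47.36 = 953.4 Ω
I = V / R_total = 141 / 953.4 = 0.1479 A
R1 is in the main series path, so its power is I²R1.
P_R1 = (0.1479)² × 906 = 19.82 W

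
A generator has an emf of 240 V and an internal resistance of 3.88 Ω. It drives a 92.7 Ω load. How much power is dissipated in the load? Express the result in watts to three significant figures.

572 W

Find the circuit current first, then P = I²R for the load (series elements share I).
I = ε / (r + R) = 240 / (3.88 + 92.7) = 2.485 A
P_load = I² R = (2.485)² × 92.7 = 572.4 W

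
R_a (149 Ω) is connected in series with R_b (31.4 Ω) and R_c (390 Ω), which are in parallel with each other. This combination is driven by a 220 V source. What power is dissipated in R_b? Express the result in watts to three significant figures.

Collapse R_b‖R_c to a single equivalent, reducing the network to two series elements.
R_p = (31.4×390)/(31.4+390) = 29.06 Ω
R_total = 149 + 29.06 = 178.1 Ω
I = V / R_total = 220 / 178.1 = 1.236 A
Voltage across the parallel pair: V_p = I × R_p = 1.236 × 29.06 = 35.91 V
R_b sees V_p directly, so P = V_p² / R_b.
P_R_b = (35.91)² / 31.4 = 41.06 W

41.1 W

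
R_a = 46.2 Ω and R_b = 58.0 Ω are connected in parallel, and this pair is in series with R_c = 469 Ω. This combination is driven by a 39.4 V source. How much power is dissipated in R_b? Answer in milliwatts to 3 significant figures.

72.3 mW

Collapse the R_a‖R_b pair into one equivalent R_p; then R_p and R_c form a series string.
R_p = (46.2×58.0)/(46.2+58.0) = 25.72 Ω
R_total = R_p + 469 = 25.72 + 469 = 494.7 Ω
I = V / R_total = 39.4 / 494.7 = 0.07964 A
Voltage across the parallel pair: V_p = I × R_p = 0.07964 × 25.72 = 2.048 V
R_b has V_p across it, so P = V_p²/R_b.
P_R_b = (2.048)² / 58.0 = 0.07232 W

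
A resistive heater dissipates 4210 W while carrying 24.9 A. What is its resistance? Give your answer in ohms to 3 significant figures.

The two known quantities fix the third via R = P / I².
R = 4210 / (24.90)² = 6.790 Ω

6.79 Ω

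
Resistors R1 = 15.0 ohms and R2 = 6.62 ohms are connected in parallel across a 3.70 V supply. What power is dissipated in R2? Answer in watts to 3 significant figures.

Parallel branches share the same voltage; P = V²/R gives the branch power in one step.
P_R2 = V² / R2 = (3.70)² / 6.62 Ω = 2.068 W

2.07 W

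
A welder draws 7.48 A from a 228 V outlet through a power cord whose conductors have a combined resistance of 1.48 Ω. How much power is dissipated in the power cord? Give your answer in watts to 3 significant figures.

82.8 W

The power cord is a series resistance carrying the load current; its dissipation is I²R_line.
The power cord carries the full 7.48 A.
P_line = I² R_line = (7.480)² × 1.48 = 82.81 W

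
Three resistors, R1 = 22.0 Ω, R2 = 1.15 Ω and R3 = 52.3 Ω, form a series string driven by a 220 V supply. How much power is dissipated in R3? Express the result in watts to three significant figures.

Series elements share the same current, so find I first, then use P = I²R.
R_total = 22.0 + 1.15 + 52.3 = 75.45 Ω
I = V / R_total = 220 / 75.45 = 2.916 A
P_R3 = I² × R3 = (2.916)² × 52.3 = 444.7 W

445 W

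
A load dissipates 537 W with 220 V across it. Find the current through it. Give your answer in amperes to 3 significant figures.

2.44 A

Inverting the appropriate power form: I = P / V.
I = 537 / 220 = 2.441 A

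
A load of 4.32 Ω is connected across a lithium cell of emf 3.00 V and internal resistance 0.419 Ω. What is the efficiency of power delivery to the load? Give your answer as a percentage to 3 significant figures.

91.2 %

Both r and R carry the same current, so the power split is just the resistance split: η = R/(R+r).
η = R / (R + r) = 4.32 / (4.32 + 0.419) = 0.9116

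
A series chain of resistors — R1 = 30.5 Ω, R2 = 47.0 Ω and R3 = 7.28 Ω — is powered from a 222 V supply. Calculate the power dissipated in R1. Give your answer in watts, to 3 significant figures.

209 W

The current is common to all series resistors; compute it, then apply P = I²R for the target.
R_total = 30.5 + 47.0 + 7.28 = 84.78 Ω
I = V / R_total = 222 / 84.78 = 2.619 A
P_R1 = I² × R1 = (2.619)² × 30.5 = 209.1 W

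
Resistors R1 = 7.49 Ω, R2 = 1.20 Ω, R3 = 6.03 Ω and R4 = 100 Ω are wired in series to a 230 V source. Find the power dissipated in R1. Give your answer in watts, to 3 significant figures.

Series elements share the same current, so find I first, then use P = I²R.
R_total = 7.49 + 1.20 + 6.03 + 100 = 114.7 Ω
I = V / R_total = 230 / 114.7 = 2.005 A
P_R1 = I² × R1 = (2.005)² × 7.49 = 30.11 W

30.1 W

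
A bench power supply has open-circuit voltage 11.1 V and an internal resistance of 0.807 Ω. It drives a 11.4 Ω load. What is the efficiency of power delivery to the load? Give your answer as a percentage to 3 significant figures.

93.4 %

η = P_load/(P_load+P_int) = I²R/(I²R+I²r) = R/(R+r) — the I² cancels for series elements.
η = R / (R + r) = 11.4 / (11.4 + 0.807) = 0.9339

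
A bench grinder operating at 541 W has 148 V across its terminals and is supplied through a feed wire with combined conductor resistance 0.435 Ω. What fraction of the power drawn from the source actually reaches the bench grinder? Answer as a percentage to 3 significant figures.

98.9 %

I = P / V = 541 / 148 = 3.655 A through the feed wire.
P_line = I² R_line = (3.655)² × 0.435 = 5.812 W
P_source = P_load + P_line = 541.0 + 5.812 = 546.8 W
η = P_load / P_source = 541.0 / 546.8 = 0.9894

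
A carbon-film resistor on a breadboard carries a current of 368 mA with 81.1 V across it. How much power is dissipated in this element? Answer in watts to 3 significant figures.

With V and I both given, power follows immediately from P = V I.
P = 81.1 V × 0.3680 A = 29.84 W

29.8 W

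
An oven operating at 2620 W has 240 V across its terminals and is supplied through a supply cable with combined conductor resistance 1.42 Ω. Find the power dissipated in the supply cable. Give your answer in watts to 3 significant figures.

169 W

The supply cable and load are in series, so the same current flows in both; the loss is I²R_line.
I = P / V = 2620 / 240 = 10.92 A through the supply cable.
P_line = I² R_line = (10.92)² × 1.42 = 169.2 W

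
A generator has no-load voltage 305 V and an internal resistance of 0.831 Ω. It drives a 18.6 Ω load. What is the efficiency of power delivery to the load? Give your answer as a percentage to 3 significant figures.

Both r and R carry the same current, so the power split is just the resistance split: η = R/(R+r).
η = R / (R + r) = 18.6 / (18.6 + 0.831) = 0.9572

95.7 %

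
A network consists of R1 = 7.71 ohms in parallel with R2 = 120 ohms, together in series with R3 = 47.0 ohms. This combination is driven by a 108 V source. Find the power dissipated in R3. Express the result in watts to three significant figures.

Combine R1 and R2 into their parallel equivalent first, reducing the network to two series resistors.
R_p = (7.71×120)/(7.71+120) = 7.245 Ω
R_total = R_p + 47.0 = 7.245 + 47.0 = 54.24 Ω
I = V / R_total = 108 / 54.24 = 1.991 A
All the supply current flows through R3; use P = I²R3.
P_R3 = (1.991)² × 47.0 = 186.3 W

186 W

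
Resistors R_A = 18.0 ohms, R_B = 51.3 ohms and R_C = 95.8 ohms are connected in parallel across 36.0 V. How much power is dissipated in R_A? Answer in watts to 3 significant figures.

Every branch has 36.0 V across it, so for R_A the power is simply V²/R.
P_R_A = V² / R_A = (36.0)² / 18.0 Ω = 72.00 W

72.0 W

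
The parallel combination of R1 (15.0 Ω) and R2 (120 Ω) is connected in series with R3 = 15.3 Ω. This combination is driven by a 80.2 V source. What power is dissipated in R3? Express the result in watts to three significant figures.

Reduce the parallel combination to a single R_p; the circuit then becomes R_p in series with the remaining resistor.
R_p = (15.0×120)/(15.0+120) = 13.33 Ω
R_total = R_p + 15.3 = 13.33 + 15.3 = 28.63 Ω
I = V / R_total = 80.2 / 28.63 = 2.801 A
R3 is the series element, so its power is I²R.
P_R3 = (2.801)² × 15.3 = 120.0 W

120 W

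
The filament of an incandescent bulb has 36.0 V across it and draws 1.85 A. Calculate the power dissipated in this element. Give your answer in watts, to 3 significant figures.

66.6 W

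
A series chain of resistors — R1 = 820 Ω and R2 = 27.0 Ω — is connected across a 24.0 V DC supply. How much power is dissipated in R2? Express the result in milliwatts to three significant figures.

21.7 mW

The current is common to all series resistors; compute it, then apply P = I²R for the target.
R_total = 820 + 27.0 = 847.0 Ω
I = V / R_total = 24.0 / 847.0 = 0.02834 A
P_R2 = I² × R2 = (0.02834)² × 27.0 = 0.02168 W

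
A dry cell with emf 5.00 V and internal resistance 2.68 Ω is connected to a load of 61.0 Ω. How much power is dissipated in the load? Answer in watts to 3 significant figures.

0.376 W

With r and R in series, I = ε/(r+R); the load dissipates I²R.
I = ε / (r + R) = 5.00 / (2.68 + 61.0) = 0.07852 A
P_load = I² R = (0.07852)² × 61.0 = 0.3761 W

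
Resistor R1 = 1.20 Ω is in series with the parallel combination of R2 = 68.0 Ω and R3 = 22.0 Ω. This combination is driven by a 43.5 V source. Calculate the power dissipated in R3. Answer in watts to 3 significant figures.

First combine the parallel branches into one equivalent R_p, then R1 + R_p is a series pair.
R_p = (68.0×22.0)/(68.0+22.0) = 16.62 Ω
R_total = 1.20 + 16.62 = 17.82 Ω
I = V / R_total = 43.5 / 17.82 = 2.441 A
Voltage across the parallel pair: V_p = I × R_p = 2.441 × 16.62 = 40.57 V
R3 sees V_p directly, so P = V_p² / R3.
P_R3 = (40.57)² / 22.0 = 74.82 W

74.8 W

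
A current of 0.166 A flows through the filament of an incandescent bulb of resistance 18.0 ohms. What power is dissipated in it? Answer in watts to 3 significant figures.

Current and resistance are given, so P = I²R is the direct form.
P = (0.1660 A)² × 18.0 Ω = 0.4960 W

0.496 W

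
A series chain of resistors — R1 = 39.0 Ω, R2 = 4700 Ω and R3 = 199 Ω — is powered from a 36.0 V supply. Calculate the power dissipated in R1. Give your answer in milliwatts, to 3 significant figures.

2.07 mW

Since the resistors are in series they all carry the loop current I = V/R_total; the power in any one is I²R.
R_total = 39.0 + 4700 + 199 = 4938 Ω
I = V / R_total = 36.0 / 4938 = 0.007290 A
P_R1 = I² × R1 = (0.007290)² × 39.0 = 0.002073 W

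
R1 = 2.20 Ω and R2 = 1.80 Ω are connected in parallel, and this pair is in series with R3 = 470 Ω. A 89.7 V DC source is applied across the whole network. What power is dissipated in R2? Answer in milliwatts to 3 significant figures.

19.7 mW

First find R_p for the parallel pair, then treat R_p + R3 as a series loop.
R_p = (2.20×1.80)/(2.20+1.80) = 0.9900 Ω
R_total = R_p + 470 = 0.9900 + 470 = 471.0 Ω
I = V / R_total = 89.7 / 471.0 = 0.1904 A
Voltage across the parallel pair: V_p = I × R_p = 0.1904 × 0.9900 = 0.1885 V
Use P = V²/R for R2 with V = V_p.
P_R2 = (0.1885)² / 1.80 = 0.01975 W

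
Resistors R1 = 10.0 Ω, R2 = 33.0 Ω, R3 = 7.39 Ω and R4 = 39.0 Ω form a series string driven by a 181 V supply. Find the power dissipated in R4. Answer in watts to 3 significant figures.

160 W

The current is common to all series resistors; compute it, then apply P = I²R for the target.
R_total = 10.0 + 33.0 + 7.39 + 39.0 = 89.39 Ω
I = V / R_total = 181 / 89.39 = 2.025 A
P_R4 = I² × R4 = (2.025)² × 39.0 = 159.9 W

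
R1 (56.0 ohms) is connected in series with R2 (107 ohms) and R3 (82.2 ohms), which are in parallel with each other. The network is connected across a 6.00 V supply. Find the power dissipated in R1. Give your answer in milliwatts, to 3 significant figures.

Reduce the parallel pair to R_p first; the network is then a simple series string.
R_p = (107×82.2)/(107+82.2) = 46.49 Ω
R_total = 56.0 + 46.49 = 102.5 Ω
I = V / R_total = 6.00 / 102.5 = 0.05854 A
R1 is in the main series path, so its power is I²R1.
P_R1 = (0.05854)² × 56.0 = 0.1919 W

192 mW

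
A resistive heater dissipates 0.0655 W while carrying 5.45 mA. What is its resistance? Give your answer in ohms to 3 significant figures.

2210 Ω

Inverting the appropriate power form: R = P / I².
R = 0.0655 / (0.005450)² = 2205 Ω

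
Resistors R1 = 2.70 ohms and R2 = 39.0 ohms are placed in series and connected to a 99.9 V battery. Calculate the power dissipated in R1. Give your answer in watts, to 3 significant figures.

The current is common to all series resistors; compute it, then apply P = I²R for the target.
R_total = 2.70 + 39.0 = 41.70 Ω
I = V / R_total = 99.9 / 41.70 = 2.396 A
P_R1 = I² × R1 = (2.396)² × 2.70 = 15.50 W

15.5 W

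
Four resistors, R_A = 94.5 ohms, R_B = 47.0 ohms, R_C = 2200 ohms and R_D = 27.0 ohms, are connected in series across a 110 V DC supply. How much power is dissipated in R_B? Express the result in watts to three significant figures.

0.101 W

Every series element carries the same I. Get I from the total resistance, then P = I² × R_B.
R_total = 94.5 + 47.0 + 2200 + 27.0 = 2368 Ω
I = V / R_total = 110 / 2368 = 0.04644 A
P_R_B = I² × R_B = (0.04644)² × 47.0 = 0.1014 W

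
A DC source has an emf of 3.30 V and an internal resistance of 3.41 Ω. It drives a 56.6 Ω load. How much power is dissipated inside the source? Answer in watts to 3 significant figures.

0.0103 W

The source's internal resistance is just another series element carrying I; its dissipation is I²r.
I = ε / (r + R) = 3.30 / (3.41 + 56.6) = 0.05499 A
P_int = I² r = (0.05499)² × 3.41 = 0.01031 W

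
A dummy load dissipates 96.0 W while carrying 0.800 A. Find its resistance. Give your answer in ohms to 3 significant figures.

From P = V I = I²R = V²/R, with the two given quantities we get R = P / I².
R = 96.0 / (0.8000)² = 150.0 Ω

150 Ω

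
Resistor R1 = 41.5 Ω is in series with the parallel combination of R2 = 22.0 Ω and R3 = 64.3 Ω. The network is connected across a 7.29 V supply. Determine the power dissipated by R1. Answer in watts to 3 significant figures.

Collapse R2‖R3 to a single equivalent, reducing the network to two series elements.
R_p = (22.0×64.3)/(22.0+64.3) = 16.39 Ω
R_total = 41.5 + 16.39 = 57.89 Ω
I = V / R_total = 7.29 / 57.89 = 0.1259 A
All the current flows through R1; use P = I²R.
P_R1 = (0.1259)² × 41.5 = 0.6581 W

0.658 W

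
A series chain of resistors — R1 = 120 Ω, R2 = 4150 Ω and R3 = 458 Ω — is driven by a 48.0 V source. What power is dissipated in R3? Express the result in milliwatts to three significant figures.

The current is common to all series resistors; compute it, then apply P = I²R for the target.
R_total = 120 + 4150 + 458 = 4728 Ω
I = V / R_total = 48.0 / 4728 = 0.01015 A
P_R3 = I² × R3 = (0.01015)² × 458 = 0.04721 W

47.2 mW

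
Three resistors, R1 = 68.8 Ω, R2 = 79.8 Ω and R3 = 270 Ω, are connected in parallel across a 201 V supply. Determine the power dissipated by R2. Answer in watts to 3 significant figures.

506 W

Parallel branches share the same voltage; P = V²/R gives the branch power in one step.
P_R2 = V² / R2 = (201)² / 79.8 Ω = 506.3 W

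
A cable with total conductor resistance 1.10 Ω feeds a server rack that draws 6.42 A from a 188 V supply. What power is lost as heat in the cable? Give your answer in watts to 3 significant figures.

45.3 W

The cable is a series resistance carrying the load current; its dissipation is I²R_line.
The cable carries the full 6.42 A.
P_line = I² R_line = (6.420)² × 1.10 = 45.34 W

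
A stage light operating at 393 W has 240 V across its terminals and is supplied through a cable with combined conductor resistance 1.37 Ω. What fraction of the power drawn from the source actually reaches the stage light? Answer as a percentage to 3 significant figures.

I = P / V = 393 / 240 = 1.637 A through the cable.
P_line = I² R_line = (1.637)² × 1.37 = 3.674 W
P_source = P_load + P_line = 393.0 + 3.674 = 396.7 W
η = P_load / P_source = 393.0 / 396.7 = 0.9907

99.1 %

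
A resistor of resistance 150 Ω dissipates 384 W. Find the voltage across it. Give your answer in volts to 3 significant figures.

240 V

Rearranging the power relation for the two known quantities gives V = √(P R).
V = √(384 × 150) = 240.0 V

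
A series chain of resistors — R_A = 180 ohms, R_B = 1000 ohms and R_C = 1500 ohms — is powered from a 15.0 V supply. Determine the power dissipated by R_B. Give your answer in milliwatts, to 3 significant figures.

31.3 mW

Every series element carries the same I. Get I from the total resistance, then P = I² × R_B.
R_total = 180 + 1000 + 1500 = 2680 Ω
I = V / R_total = 15.0 / 2680 = 0.005597 A
P_R_B = I² × R_B = (0.005597)² × 1000 = 0.03133 W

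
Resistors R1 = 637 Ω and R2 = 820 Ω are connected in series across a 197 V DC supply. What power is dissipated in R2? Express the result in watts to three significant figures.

In a series string the same current flows through every resistor — find that current, then P = I²R for the one we want.
R_total = 637 + 820 = 1457 Ω
I = V / R_total = 197 / 1457 = 0.1352 A
P_R2 = I² × R2 = (0.1352)² × 820 = 14.99 W

15.0 W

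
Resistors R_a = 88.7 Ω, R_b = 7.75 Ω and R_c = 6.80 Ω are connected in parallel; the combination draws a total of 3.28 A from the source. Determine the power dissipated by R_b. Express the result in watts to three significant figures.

16.8 W

Only the total current is stated, so first find the parallel equivalent to get the voltage across the combination.
1/R_eq = 1/88.7 + 1/7.75 + 1/6.80 ⇒ R_eq = 3.480 Ω
V = I_total × R_eq = 3.280 × 3.480 = 11.41 V
P_R_b = V² / R_b = (11.41)² / 7.75 = 16.81 W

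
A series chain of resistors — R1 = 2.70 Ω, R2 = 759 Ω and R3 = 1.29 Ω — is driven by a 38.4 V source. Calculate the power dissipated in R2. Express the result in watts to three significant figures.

1.92 W

In a series string the same current flows through every resistor — find that current, then P = I²R for the one we want.
R_total = 2.70 + 759 + 1.29 = 763.0 Ω
I = V / R_total = 38.4 / 763.0 = 0.05033 A
P_R2 = I² × R2 = (0.05033)² × 759 = 1.923 W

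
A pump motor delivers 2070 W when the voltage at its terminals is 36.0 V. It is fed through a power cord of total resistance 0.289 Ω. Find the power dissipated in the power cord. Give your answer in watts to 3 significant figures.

The power cord and load are in series, so the same current flows in both; the loss is I²R_line.
I = P / V = 2070 / 36.0 = 57.50 A through the power cord.
P_line = I² R_line = (57.50)² × 0.289 = 955.5 W

956 W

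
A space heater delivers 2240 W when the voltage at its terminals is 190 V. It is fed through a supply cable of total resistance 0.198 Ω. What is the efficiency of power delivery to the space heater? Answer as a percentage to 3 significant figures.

I = P / V = 2240 / 190 = 11.79 A through the supply cable.
P_line = I² R_line = (11.79)² × 0.198 = 27.52 W
P_source = P_load + P_line = 2240 + 27.52 = 2268 W
η = P_load / P_source = 2240 / 2268 = 0.9879

98.8 %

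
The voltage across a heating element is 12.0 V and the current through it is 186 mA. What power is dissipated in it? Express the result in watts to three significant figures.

2.23 W

Since both terminal voltage and current are stated, P = V I gives the power in one step.
P = 12.0 V × 0.1860 A = 2.232 W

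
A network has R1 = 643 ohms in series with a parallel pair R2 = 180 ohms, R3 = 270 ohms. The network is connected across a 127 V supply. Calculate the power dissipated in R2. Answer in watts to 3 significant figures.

1.85 W

Collapse R2‖R3 to a single equivalent, reducing the network to two series elements.
R_p = (180×270)/(180+270) = 108.0 Ω
R_total = 643 + 108.0 = 751.0 Ω
I = V / R_total = 127 / 751.0 = 0.1691 A
Voltage across the parallel pair: V_p = I × R_p = 0.1691 × 108.0 = 18.26 V
With V_p across R2, its power is V_p²/R2.
P_R2 = (18.26)² / 180 = 1.853 W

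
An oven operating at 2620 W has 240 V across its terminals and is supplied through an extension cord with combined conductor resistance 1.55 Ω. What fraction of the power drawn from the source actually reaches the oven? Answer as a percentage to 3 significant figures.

93.4 %

I = P / V = 2620 / 240 = 10.92 A through the extension cord.
P_line = I² R_line = (10.92)² × 1.55 = 184.7 W
P_source = P_load + P_line = 2620 + 184.7 = 2805 W
η = P_load / P_source = 2620 / 2805 = 0.9341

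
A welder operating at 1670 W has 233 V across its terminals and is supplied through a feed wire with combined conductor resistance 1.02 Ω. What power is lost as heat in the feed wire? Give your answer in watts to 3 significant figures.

52.4 W

The feed wire and load are in series, so the same current flows in both; the loss is I²R_line.
I = P / V = 1670 / 233 = 7.167 A through the feed wire.
P_line = I² R_line = (7.167)² × 1.02 = 52.40 W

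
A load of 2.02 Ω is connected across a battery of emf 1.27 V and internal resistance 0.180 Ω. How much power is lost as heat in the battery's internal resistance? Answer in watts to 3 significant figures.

r is in series with the load, so it carries the full circuit current — the loss in it is I²r.
I = ε / (r + R) = 1.27 / (0.180 + 2.02) = 0.5773 A
P_int = I² r = (0.5773)² × 0.180 = 0.05998 W

0.0600 W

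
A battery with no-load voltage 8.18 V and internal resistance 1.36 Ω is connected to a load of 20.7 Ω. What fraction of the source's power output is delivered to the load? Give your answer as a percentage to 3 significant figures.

93.8 %

Both r and R carry the same current, so the power split is just the resistance split: η = R/(R+r).
η = R / (R + r) = 20.7 / (20.7 + 1.36) = 0.9383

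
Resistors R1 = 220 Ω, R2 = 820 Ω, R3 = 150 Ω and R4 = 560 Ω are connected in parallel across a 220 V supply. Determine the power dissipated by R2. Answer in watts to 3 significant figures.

R2 sits directly across the source, so P = V²/R with V = 220 V.
P_R2 = V² / R2 = (220)² / 820 Ω = 59.02 W

59.0 W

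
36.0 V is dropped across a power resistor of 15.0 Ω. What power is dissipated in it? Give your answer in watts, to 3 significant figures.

86.4 W

Voltage and resistance are given, so P = V²/R is the one-step route.
P = (36.0 V)² / 15.0 Ω = 86.40 W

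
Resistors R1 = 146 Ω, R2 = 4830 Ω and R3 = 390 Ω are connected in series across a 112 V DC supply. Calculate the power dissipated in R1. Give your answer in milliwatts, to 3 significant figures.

63.6 mW

In a series string the same current flows through every resistor — find that current, then P = I²R for the one we want.
R_total = 146 + 4830 + 390 = 5366 Ω
I = V / R_total = 112 / 5366 = 0.02087 A
P_R1 = I² × R1 = (0.02087)² × 146 = 0.06360 W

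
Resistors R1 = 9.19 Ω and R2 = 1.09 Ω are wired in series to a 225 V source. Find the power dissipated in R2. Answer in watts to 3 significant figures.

In a series string the same current flows through every resistor — find that current, then P = I²R for the one we want.
R_total = 9.19 + 1.09 = 10.28 Ω
I = V / R_total = 225 / 10.28 = 21.89 A
P_R2 = I² × R2 = (21.89)² × 1.09 = 522.2 W

522 W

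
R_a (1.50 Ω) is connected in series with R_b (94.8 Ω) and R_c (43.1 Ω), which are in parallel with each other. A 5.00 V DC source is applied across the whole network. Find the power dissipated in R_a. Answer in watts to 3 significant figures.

Collapse R_b‖R_c to a single equivalent, reducing the network to two series elements.
R_p = (94.8×43.1)/(94.8+43.1) = 29.63 Ω
R_total = 1.50 + 29.63 = 31.13 Ω
I = V / R_total = 5.00 / 31.13 = 0.1606 A
R_a is in the main series path, so its power is I²R_a.
P_R_a = (0.1606)² × 1.50 = 0.03870 W

0.0387 W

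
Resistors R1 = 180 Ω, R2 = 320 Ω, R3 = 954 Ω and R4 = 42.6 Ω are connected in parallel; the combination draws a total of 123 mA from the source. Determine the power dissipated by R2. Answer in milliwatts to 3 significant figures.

42.9 mW

The branches share the same voltage, but only the total current is given — find V from the equivalent resistance first.
1/R_eq = 1/180 + 1/320 + 1/954 + 1/42.6 ⇒ R_eq = 30.12 Ω
V = I_total × R_eq = 0.1230 × 30.12 = 3.704 V
P_R2 = V² / R2 = (3.704)² / 320 = 0.04289 W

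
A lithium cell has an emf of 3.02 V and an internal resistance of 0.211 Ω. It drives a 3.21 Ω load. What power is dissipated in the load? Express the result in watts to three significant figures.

With r and R in series, I = ε/(r+R); the load dissipates I²R.
I = ε / (r + R) = 3.02 / (0.211 + 3.21) = 0.8828 A
P_load = I² R = (0.8828)² × 3.21 = 2.502 W

2.50 W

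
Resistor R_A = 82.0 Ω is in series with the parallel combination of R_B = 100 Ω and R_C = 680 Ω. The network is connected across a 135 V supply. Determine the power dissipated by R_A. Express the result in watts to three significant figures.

52.2 W

Replace R_B and R_C with their parallel equivalent so the circuit becomes R_A in series with R_p.
R_p = (100×680)/(100+680) = 87.18 Ω
R_total = 82.0 + 87.18 = 169.2 Ω
I = V / R_total = 135 / 169.2 = 0.7980 A
All the current flows through R_A; use P = I²R.
P_R_A = (0.7980)² × 82.0 = 52.21 W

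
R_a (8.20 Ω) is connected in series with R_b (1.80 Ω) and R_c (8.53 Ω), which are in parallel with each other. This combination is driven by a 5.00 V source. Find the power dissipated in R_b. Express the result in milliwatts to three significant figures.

Replace R_b and R_c with their parallel equivalent so the circuit becomes R_a in series with R_p.
R_p = (1.80×8.53)/(1.80+8.53) = 1.486 Ω
R_total = 8.20 + 1.486 = 9.686 Ω
I = V / R_total = 5.00 / 9.686 = 0.5162 A
Voltage across the parallel pair: V_p = I × R_p = 0.5162 × 1.486 = 0.7672 V
R_b sees V_p directly, so P = V_p² / R_b.
P_R_b = (0.7672)² / 1.80 = 0.3270 W

327 mW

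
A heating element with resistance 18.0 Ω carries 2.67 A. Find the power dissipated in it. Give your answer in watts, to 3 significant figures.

128 W

The current through and the resistance of the element are both given; use P = I²R.
P = (2.670 A)² × 18.0 Ω = 128.3 W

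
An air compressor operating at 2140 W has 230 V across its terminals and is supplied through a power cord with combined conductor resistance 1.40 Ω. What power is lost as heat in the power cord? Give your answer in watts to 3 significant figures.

The power cord is a series resistance carrying the load current; its dissipation is I²R_line.
I = P / V = 2140 / 230 = 9.304 A through the power cord.
P_line = I² R_line = (9.304)² × 1.40 = 121.2 W

121 W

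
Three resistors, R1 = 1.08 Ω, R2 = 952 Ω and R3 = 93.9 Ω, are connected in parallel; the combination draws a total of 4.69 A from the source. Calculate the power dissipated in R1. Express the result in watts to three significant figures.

Parallel branches share V, not I — compute V via R_eq, then use V²/R for the target branch.
1/R_eq = 1/1.08 + 1/952 + 1/93.9 ⇒ R_eq = 1.067 Ω
V = I_total × R_eq = 4.690 × 1.067 = 5.002 V
P_R1 = V² / R1 = (5.002)² / 1.08 = 23.17 W

23.2 W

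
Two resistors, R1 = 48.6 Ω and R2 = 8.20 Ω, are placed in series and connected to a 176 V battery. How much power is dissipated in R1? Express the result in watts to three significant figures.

467 W

The current is common to all series resistors; compute it, then apply P = I²R for the target.
R_total = 48.6 + 8.20 = 56.80 Ω
I = V / R_total = 176 / 56.80 = 3.099 A
P_R1 = I² × R1 = (3.099)² × 48.6 = 466.6 W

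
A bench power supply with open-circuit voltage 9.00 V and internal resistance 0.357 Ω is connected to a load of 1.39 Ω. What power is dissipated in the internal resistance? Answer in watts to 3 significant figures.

9.47 W

r is in series with the load, so it carries the full circuit current — the loss in it is I²r.
I = ε / (r + R) = 9.00 / (0.357 + 1.39) = 5.152 A
P_int = I² r = (5.152)² × 0.357 = 9.475 W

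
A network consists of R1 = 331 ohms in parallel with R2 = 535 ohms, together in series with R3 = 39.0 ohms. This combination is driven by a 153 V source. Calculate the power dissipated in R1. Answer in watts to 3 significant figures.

49.9 W

Reduce the parallel combination to a single R_p; the circuit then becomes R_p in series with the remaining resistor.
R_p = (331×535)/(331+535) = 204.5 Ω
R_total = R_p + 39.0 = 204.5 + 39.0 = 243.5 Ω
I = V / R_total = 153 / 243.5 = 0.6284 A
Voltage across the parallel pair: V_p = I × R_p = 0.6284 × 204.5 = 128.5 V
R1 sits across V_p; its power is V_p²/R.
P_R1 = (128.5)² / 331 = 49.88 W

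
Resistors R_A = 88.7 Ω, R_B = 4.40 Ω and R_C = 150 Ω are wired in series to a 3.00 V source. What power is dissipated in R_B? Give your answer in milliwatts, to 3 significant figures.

Every series element carries the same I. Get I from the total resistance, then P = I² × R_B.
R_total = 88.7 + 4.40 + 150 = 243.1 Ω
I = V / R_total = 3.00 / 243.1 = 0.01234 A
P_R_B = I² × R_B = (0.01234)² × 4.40 = 0.0006701 W

0.670 mW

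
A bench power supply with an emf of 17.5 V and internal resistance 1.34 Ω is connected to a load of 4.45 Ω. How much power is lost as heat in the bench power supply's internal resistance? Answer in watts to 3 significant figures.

12.2 W

r is in series with the load, so it carries the full circuit current — the loss in it is I²r.
I = ε / (r + R) = 17.5 / (1.34 + 4.45) = 3.022 A
P_int = I² r = (3.022)² × 1.34 = 12.24 W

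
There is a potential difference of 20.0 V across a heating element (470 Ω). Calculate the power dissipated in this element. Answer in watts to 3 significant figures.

0.851 W

V and R are stated; P = V²/R avoids computing the current.
P = (20.0 V)² / 470 Ω = 0.8511 W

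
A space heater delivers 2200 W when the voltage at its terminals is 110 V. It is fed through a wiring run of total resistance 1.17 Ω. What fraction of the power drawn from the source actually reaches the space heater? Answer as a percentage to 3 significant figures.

I = P / V = 2200 / 110 = 20.00 A through the wiring run.
P_line = I² R_line = (20.00)² × 1.17 = 468.0 W
P_source = P_load + P_line = 2200 + 468.0 = 2668 W
η = P_load / P_source = 2200 / 2668 = 0.8246

82.5 %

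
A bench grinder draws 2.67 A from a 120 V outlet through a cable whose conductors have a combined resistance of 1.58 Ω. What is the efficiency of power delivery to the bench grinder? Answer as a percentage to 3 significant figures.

The cable carries the full 2.67 A.
P_line = I² R_line = (2.670)² × 1.58 = 11.26 W
P_source = V I = 120 × 2.670 = 320.4 W; P_load = 309.1 W
η = P_load / P_source = 309.1 / 320.4 = 0.9648

96.5 %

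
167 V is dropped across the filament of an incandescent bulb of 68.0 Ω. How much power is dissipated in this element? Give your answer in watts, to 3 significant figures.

410 W

V and R are stated; P = V²/R avoids computing the current.
P = (167 V)² / 68.0 Ω = 410.1 W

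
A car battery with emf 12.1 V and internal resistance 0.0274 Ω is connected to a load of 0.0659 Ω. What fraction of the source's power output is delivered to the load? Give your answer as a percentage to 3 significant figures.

70.6 %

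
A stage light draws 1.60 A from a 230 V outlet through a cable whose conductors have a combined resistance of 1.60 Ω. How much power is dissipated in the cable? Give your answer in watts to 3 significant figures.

4.10 W

The cable is a series resistance carrying the load current; its dissipation is I²R_line.
The cable carries the full 1.60 A.
P_line = I² R_line = (1.600)² × 1.60 = 4.096 W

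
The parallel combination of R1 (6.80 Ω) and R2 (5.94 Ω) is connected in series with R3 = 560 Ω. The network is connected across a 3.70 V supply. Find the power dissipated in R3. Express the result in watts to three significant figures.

0.0242 W

Combine R1 and R2 into their parallel equivalent first, reducing the network to two series resistors.
R_p = (6.80×5.94)/(6.80+5.94) = 3.170 Ω
R_total = R_p + 560 = 3.170 + 560 = 563.2 Ω
I = V / R_total = 3.70 / 563.2 = 0.006570 A
All the supply current flows through R3; use P = I²R3.
P_R3 = (0.006570)² × 560 = 0.02417 W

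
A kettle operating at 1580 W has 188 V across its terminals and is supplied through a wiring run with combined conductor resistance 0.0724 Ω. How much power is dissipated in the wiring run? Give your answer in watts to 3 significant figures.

5.11 W

The wiring run is a series resistance carrying the load current; its dissipation is I²R_line.
I = P / V = 1580 / 188 = 8.404 A through the wiring run.
P_line = I² R_line = (8.404)² × 0.0724 = 5.114 W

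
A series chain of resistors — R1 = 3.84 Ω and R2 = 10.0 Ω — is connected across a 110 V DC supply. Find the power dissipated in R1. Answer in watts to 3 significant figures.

243 W

Every series element carries the same I. Get I from the total resistance, then P = I² × R1.
R_total = 3.84 + 10.0 = 13.84 Ω
I = V / R_total = 110 / 13.84 = 7.948 A
P_R1 = I² × R1 = (7.948)² × 3.84 = 242.6 W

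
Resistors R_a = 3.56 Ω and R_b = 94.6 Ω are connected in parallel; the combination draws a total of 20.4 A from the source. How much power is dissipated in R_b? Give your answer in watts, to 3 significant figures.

The branches share the same voltage, but only the total current is given — find V from the equivalent resistance first.
1/R_eq = 1/3.56 + 1/94.6 ⇒ R_eq = 3.431 Ω
V = I_total × R_eq = 20.40 × 3.431 = 69.99 V
P_R_b = V² / R_b = (69.99)² / 94.6 = 51.78 W

51.8 W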